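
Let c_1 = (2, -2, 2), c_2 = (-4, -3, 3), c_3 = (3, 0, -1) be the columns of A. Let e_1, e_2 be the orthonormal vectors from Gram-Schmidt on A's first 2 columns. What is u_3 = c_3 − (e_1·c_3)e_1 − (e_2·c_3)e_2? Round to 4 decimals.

e_1 = c_1/‖c_1‖ = (2, -2, 2)/3.4641 = (0.5774, -0.5774, 0.5774).
r_{12} = e_1·c_2 = 1.1547.
u_2 = c_2 − 1.1547·e_1 = (-4.6667, -2.3333, 2.3333).
‖u_2‖ = 5.7155, so e_2 = (-0.8165, -0.4082, 0.4082).
r_{13} = e_1·c_3 = 1.1547; r_{23} = e_2·c_3 = -2.8577.
u_3 = c_3 − 1.1547·e_1 + 2.8577·e_2 = (0.0000, -0.5000, -0.5000).

u_3 = (0.0000, -0.5000, -0.5000)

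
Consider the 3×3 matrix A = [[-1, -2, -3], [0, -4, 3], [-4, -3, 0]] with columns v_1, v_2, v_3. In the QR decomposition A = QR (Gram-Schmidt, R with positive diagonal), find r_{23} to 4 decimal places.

q_1 = v_1/‖v_1‖ = (-1, 0, -4)/4.1231 = (-0.2425, 0.0000, -0.9701).
r_{12} = q_1·v_2 = 3.3955.
u_2 = v_2 − 3.3955·q_1 = (-1.1765, -4.0000, 0.2941).
‖u_2‖ = 4.1798, so q_2 = (-0.2815, -0.9570, 0.0704).
r_{23} = q_2·v_3 = -2.0266.

r_{23} = -2.0266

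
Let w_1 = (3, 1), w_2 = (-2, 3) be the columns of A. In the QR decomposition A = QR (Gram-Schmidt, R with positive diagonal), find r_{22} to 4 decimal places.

q_1 = w_1/‖w_1‖ = (3, 1)/3.1623 = (0.9487, 0.3162).
r_{12} = q_1·w_2 = -0.9487.
u_2 = w_2 + 0.9487·q_1 = (-1.1000, 3.3000).
r_{22} = ‖u_2‖ = 3.4785.

r_{22} = 3.4785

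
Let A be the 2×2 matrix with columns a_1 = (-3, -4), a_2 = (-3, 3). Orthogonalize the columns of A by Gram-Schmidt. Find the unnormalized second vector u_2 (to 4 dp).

a_1 = (-3, -4); ‖a_1‖ = 5.0000, so e_1 = (-0.6000, -0.8000).
e_1·a_2 = (-0.6000)·(-3) + (-0.8000)·3 = -0.6000.
u_2 = a_2 + 0.6000·e_1 = (-3.3600, 2.5200).

u_2 = (-3.3600, 2.5200)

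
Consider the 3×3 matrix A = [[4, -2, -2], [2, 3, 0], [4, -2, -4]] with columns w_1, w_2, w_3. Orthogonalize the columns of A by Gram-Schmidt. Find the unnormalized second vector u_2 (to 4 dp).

u_2 = (-0.8889, 3.5556, -0.8889)

w_1 = (4, 2, 4); ‖w_1‖ = 6.0000, so e_1 = (0.6667, 0.3333, 0.6667).
e_1·w_2 = 0.6667·(-2) + 0.3333·3 + 0.6667·(-2) = -1.6667.
u_2 = w_2 + 1.6667·e_1 = (-0.8889, 3.5556, -0.8889).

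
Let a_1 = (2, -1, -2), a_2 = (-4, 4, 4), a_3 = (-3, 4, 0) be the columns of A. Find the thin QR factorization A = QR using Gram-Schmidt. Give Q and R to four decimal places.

q_1 = a_1/‖a_1‖ = (2, -1, -2)/3.0000 = (0.6667, -0.3333, -0.6667).
r_{12} = q_1·a_2 = -6.6667.
u_2 = a_2 + 6.6667·q_1 = (0.4444, 1.7778, -0.4444).
‖u_2‖ = 1.8856, so q_2 = (0.2357, 0.9428, -0.2357).
r_{13} = q_1·a_3 = -3.3333; r_{23} = q_2·a_3 = 3.0641.
u_3 = a_3 + 3.3333·q_1 − 3.0641·q_2 = (-1.5000, 0.0000, -1.5000).
‖u_3‖ = 2.1213, so q_3 = (-0.7071, 0.0000, -0.7071).

Q = [[0.6667, 0.2357, -0.7071], [-0.3333, 0.9428, 0.0000], [-0.6667, -0.2357, -0.7071]], R = [[3.0000, -6.6667, -3.3333], [0.0000, 1.8856, 3.0641], [0.0000, 0.0000, 2.1213]]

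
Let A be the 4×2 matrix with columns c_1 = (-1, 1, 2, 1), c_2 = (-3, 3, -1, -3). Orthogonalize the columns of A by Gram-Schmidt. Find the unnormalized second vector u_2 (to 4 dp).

u_2 = (-2.8571, 2.8571, -1.2857, -3.1429)

q_1 = c_1/‖c_1‖ = (-1, 1, 2, 1)/2.6458 = (-0.3780, 0.3780, 0.7559, 0.3780).
r_{12} = q_1·c_2 = 0.3780.
u_2 = c_2 − 0.3780·q_1 = (-2.8571, 2.8571, -1.2857, -3.1429).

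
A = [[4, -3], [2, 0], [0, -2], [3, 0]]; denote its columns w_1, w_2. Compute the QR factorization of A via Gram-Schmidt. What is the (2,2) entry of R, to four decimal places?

r_{22} = 2.8345

w_1 = (4, 2, 0, 3); ‖w_1‖ = 5.3852, so q_1 = (0.7428, 0.3714, 0.0000, 0.5571).
q_1·w_2 = 0.7428·(-3) + 0.3714·0 + 0.0000·(-2) + 0.5571·0 = -2.2283.
u_2 = w_2 + 2.2283·q_1 = (-1.3448, 0.8276, -2.0000, 1.2414).
r_{22} = ‖u_2‖ = 2.8345.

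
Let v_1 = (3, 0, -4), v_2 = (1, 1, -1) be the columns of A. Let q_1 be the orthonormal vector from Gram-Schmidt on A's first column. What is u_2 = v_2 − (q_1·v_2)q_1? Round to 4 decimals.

v_1 = (3, 0, -4); ‖v_1‖ = 5.0000, so q_1 = (0.6000, 0.0000, -0.8000).
q_1·v_2 = 0.6000·1 + 0.0000·1 + (-0.8000)·(-1) = 1.4000.
u_2 = v_2 − 1.4000·q_1 = (0.1600, 1.0000, 0.1200).

u_2 = (0.1600, 1.0000, 0.1200)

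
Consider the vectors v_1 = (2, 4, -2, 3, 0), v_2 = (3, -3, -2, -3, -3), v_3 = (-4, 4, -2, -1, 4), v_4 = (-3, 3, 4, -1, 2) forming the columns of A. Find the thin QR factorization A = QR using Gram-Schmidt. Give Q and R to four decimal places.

Q = [[0.3482, 0.6083, -0.3400, 0.1936], [0.6963, -0.2765, 0.3037, 0.5724], [-0.3482, -0.4424, -0.5950, 0.5577], [0.5222, -0.3318, -0.5750, -0.5205], [0.0000, -0.4977, 0.3279, -0.2301]], R = [[5.7446, -1.9149, 1.5667, -0.8704], [0.0000, 6.0277, -4.3134, -5.0876], [0.0000, 0.0000, 5.6515, 0.7819], [0.0000, 0.0000, 0.0000, 3.4274]]

v_1 = (2, 4, -2, 3, 0); ‖v_1‖ = 5.7446, so e_1 = (0.3482, 0.6963, -0.3482, 0.5222, 0.0000).
e_1·v_2 = 0.3482·3 + 0.6963·(-3) + (-0.3482)·(-2) + 0.5222·(-3) + 0.0000·(-3) = -1.9149.
u_2 = v_2 + 1.9149·e_1 = (3.6667, -1.6667, -2.6667, -2.0000, -3.0000).
‖u_2‖ = 6.0277, so e_2 = (0.6083, -0.2765, -0.4424, -0.3318, -0.4977).
e_1·v_3 = 0.3482·(-4) + 0.6963·4 + (-0.3482)·(-2) + 0.5222·(-1) + 0.0000·4 = 1.5667; e_2·v_3 = 0.6083·(-4) + (-0.2765)·4 + (-0.4424)·(-2) + (-0.3318)·(-1) + (-0.4977)·4 = -4.3134.
u_3 = v_3 − 1.5667·e_1 + 4.3134·e_2 = (-1.9216, 1.7164, -3.3628, -3.2494, 1.8532).
‖u_3‖ = 5.6515, so e_3 = (-0.3400, 0.3037, -0.5950, -0.5750, 0.3279).
e_1·v_4 = 0.3482·(-3) + 0.6963·3 + (-0.3482)·4 + 0.5222·(-1) + 0.0000·2 = -0.8704; e_2·v_4 = 0.6083·(-3) + (-0.2765)·3 + (-0.4424)·4 + (-0.3318)·(-1) + (-0.4977)·2 = -5.0876; e_3·v_4 = (-0.3400)·(-3) + 0.3037·3 + (-0.5950)·4 + (-0.5750)·(-1) + 0.3279·2 = 0.7819.
u_4 = v_4 + 0.8704·e_1 + 5.0876·e_2 − 0.7819·e_3 = (0.6637, 1.9619, 1.9114, -1.7840, -0.7885).
‖u_4‖ = 3.4274, so e_4 = (0.1936, 0.5724, 0.5577, -0.5205, -0.2301).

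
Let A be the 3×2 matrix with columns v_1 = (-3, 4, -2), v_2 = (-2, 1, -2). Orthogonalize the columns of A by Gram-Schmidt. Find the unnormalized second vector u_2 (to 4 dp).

u_2 = (-0.5517, -0.9310, -1.0345)

e_1 = v_1/‖v_1‖ = (-3, 4, -2)/5.3852 = (-0.5571, 0.7428, -0.3714).
r_{12} = e_1·v_2 = 2.5997.
u_2 = v_2 − 2.5997·e_1 = (-0.5517, -0.9310, -1.0345).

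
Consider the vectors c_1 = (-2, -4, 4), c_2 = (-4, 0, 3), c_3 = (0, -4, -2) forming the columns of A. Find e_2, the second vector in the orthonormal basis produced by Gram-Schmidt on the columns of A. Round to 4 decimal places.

c_1 = (-2, -4, 4); ‖c_1‖ = 6.0000, so e_1 = (-0.3333, -0.6667, 0.6667).
e_1·c_2 = (-0.3333)·(-4) + (-0.6667)·0 + 0.6667·3 = 3.3333.
u_2 = c_2 − 3.3333·e_1 = (-2.8889, 2.2222, 0.7778).
‖u_2‖ = 3.7268, so e_2 = (-0.7752, 0.5963, 0.2087).

e_2 = (-0.7752, 0.5963, 0.2087)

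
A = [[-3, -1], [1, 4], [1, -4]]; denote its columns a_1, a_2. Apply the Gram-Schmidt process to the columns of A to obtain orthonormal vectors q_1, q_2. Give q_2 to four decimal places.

q_2 = (-0.0321, 0.6570, -0.7532)

q_1 = a_1/‖a_1‖ = (-3, 1, 1)/3.3166 = (-0.9045, 0.3015, 0.3015).
r_{12} = q_1·a_2 = 0.9045.
u_2 = a_2 − 0.9045·q_1 = (-0.1818, 3.7273, -4.2727).
‖u_2‖ = 5.6729, so q_2 = (-0.0321, 0.6570, -0.7532).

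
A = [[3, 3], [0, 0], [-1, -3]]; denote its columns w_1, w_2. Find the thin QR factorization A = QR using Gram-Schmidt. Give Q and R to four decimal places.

w_1 = (3, 0, -1); ‖w_1‖ = 3.1623, so e_1 = (0.9487, 0.0000, -0.3162).
e_1·w_2 = 0.9487·3 + 0.0000·0 + (-0.3162)·(-3) = 3.7947.
u_2 = w_2 − 3.7947·e_1 = (-0.6000, 0.0000, -1.8000).
‖u_2‖ = 1.8974, so e_2 = (-0.3162, 0.0000, -0.9487).

Q = [[0.9487, -0.3162], [0.0000, 0.0000], [-0.3162, -0.9487]], R = [[3.1623, 3.7947], [0.0000, 1.8974]]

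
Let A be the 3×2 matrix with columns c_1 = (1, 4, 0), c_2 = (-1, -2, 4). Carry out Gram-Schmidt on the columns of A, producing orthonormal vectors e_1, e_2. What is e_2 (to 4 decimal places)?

e_2 = (-0.1168, 0.0292, 0.9927)

c_1 = (1, 4, 0); ‖c_1‖ = 4.1231, so e_1 = (0.2425, 0.9701, 0.0000).
e_1·c_2 = 0.2425·(-1) + 0.9701·(-2) + 0.0000·4 = -2.1828.
u_2 = c_2 + 2.1828·e_1 = (-0.4706, 0.1176, 4.0000).
‖u_2‖ = 4.0293, so e_2 = (-0.1168, 0.0292, 0.9927).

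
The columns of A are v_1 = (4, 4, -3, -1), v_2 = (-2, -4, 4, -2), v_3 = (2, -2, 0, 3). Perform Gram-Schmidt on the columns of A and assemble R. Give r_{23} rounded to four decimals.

r_{23} = -1.2538

q_1 = v_1/‖v_1‖ = (4, 4, -3, -1)/6.4807 = (0.6172, 0.6172, -0.4629, -0.1543).
r_{12} = q_1·v_2 = -5.2463.
u_2 = v_2 + 5.2463·q_1 = (1.2381, -0.7619, 1.5714, -2.8095).
‖u_2‖ = 3.5322, so q_2 = (0.3505, -0.2157, 0.4449, -0.7954).
r_{23} = q_2·v_3 = -1.2538.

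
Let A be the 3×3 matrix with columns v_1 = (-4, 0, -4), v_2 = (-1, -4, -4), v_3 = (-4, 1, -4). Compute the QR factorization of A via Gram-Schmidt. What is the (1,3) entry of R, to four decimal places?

r_{13} = 5.6569

v_1 = (-4, 0, -4); ‖v_1‖ = 5.6569, so e_1 = (-0.7071, 0.0000, -0.7071).
r_{13} = e_1·v_3 = 5.6569.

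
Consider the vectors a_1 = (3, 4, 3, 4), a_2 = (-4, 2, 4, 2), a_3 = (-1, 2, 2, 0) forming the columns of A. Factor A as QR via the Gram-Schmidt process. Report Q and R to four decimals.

e_1 = a_1/‖a_1‖ = (3, 4, 3, 4)/7.0711 = (0.4243, 0.5657, 0.4243, 0.5657).
r_{12} = e_1·a_2 = 2.2627.
u_2 = a_2 − 2.2627·e_1 = (-4.9600, 0.7200, 3.0400, 0.7200).
‖u_2‖ = 5.9059, so e_2 = (-0.8398, 0.1219, 0.5147, 0.1219).
r_{13} = e_1·a_3 = 1.5556; r_{23} = e_2·a_3 = 2.1131.
u_3 = a_3 − 1.5556·e_1 − 2.1131·e_2 = (0.1147, 0.8624, 0.2523, -1.1376).
‖u_3‖ = 1.4542, so e_3 = (0.0789, 0.5930, 0.1735, -0.7823).

Q = [[0.4243, -0.8398, 0.0789], [0.5657, 0.1219, 0.5930], [0.4243, 0.5147, 0.1735], [0.5657, 0.1219, -0.7823]], R = [[7.0711, 2.2627, 1.5556], [0.0000, 5.9059, 2.1131], [0.0000, 0.0000, 1.4542]]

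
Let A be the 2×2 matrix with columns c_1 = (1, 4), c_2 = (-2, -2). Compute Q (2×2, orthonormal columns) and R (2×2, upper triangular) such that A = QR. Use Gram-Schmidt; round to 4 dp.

c_1 = (1, 4); ‖c_1‖ = 4.1231, so e_1 = (0.2425, 0.9701).
e_1·c_2 = 0.2425·(-2) + 0.9701·(-2) = -2.4254.
u_2 = c_2 + 2.4254·e_1 = (-1.4118, 0.3529).
‖u_2‖ = 1.4552, so e_2 = (-0.9701, 0.2425).

Q = [[0.2425, -0.9701], [0.9701, 0.2425]], R = [[4.1231, -2.4254], [0.0000, 1.4552]]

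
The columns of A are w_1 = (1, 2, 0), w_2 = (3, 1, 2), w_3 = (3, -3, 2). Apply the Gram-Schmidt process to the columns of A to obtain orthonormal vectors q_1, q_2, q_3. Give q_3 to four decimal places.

q_3 = (0.5963, -0.2981, -0.7454)

w_1 = (1, 2, 0); ‖w_1‖ = 2.2361, so q_1 = (0.4472, 0.8944, 0.0000).
q_1·w_2 = 0.4472·3 + 0.8944·1 + 0.0000·2 = 2.2361.
u_2 = w_2 − 2.2361·q_1 = (2.0000, -1.0000, 2.0000).
‖u_2‖ = 3.0000, so q_2 = (0.6667, -0.3333, 0.6667).
q_1·w_3 = 0.4472·3 + 0.8944·(-3) + 0.0000·2 = -1.3416; q_2·w_3 = 0.6667·3 + (-0.3333)·(-3) + 0.6667·2 = 4.3333.
u_3 = w_3 + 1.3416·q_1 − 4.3333·q_2 = (0.7111, -0.3556, -0.8889).
‖u_3‖ = 1.1926, so q_3 = (0.5963, -0.2981, -0.7454).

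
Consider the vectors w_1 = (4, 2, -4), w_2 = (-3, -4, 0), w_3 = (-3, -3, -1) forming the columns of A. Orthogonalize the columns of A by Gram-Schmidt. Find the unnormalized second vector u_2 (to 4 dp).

u_2 = (-0.7778, -2.8889, -2.2222)

e_1 = w_1/‖w_1‖ = (4, 2, -4)/6.0000 = (0.6667, 0.3333, -0.6667).
r_{12} = e_1·w_2 = -3.3333.
u_2 = w_2 + 3.3333·e_1 = (-0.7778, -2.8889, -2.2222).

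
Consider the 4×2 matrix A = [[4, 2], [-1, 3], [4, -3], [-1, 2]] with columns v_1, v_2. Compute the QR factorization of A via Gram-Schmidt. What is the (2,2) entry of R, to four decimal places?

v_1 = (4, -1, 4, -1); ‖v_1‖ = 5.8310, so e_1 = (0.6860, -0.1715, 0.6860, -0.1715).
e_1·v_2 = 0.6860·2 + (-0.1715)·3 + 0.6860·(-3) + (-0.1715)·2 = -1.5435.
u_2 = v_2 + 1.5435·e_1 = (3.0588, 2.7353, -1.9412, 1.7353).
r_{22} = ‖u_2‖ = 4.8598.

r_{22} = 4.8598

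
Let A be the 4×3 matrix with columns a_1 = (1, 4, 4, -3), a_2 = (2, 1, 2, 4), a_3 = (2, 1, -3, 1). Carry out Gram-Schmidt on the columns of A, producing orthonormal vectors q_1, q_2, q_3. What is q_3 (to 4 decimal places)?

q_3 = (0.5481, 0.4918, -0.6739, -0.0601)

a_1 = (1, 4, 4, -3); ‖a_1‖ = 6.4807, so q_1 = (0.1543, 0.6172, 0.6172, -0.4629).
q_1·a_2 = 0.1543·2 + 0.6172·1 + 0.6172·2 + (-0.4629)·4 = 0.3086.
u_2 = a_2 − 0.3086·q_1 = (1.9524, 0.8095, 1.8095, 4.1429).
‖u_2‖ = 4.9905, so q_2 = (0.3912, 0.1622, 0.3626, 0.8302).
q_1·a_3 = 0.1543·2 + 0.6172·1 + 0.6172·(-3) + (-0.4629)·1 = -1.3887; q_2·a_3 = 0.3912·2 + 0.1622·1 + 0.3626·(-3) + 0.8302·1 = 0.6870.
u_3 = a_3 + 1.3887·q_1 − 0.6870·q_2 = (1.9455, 1.7457, -2.3920, -0.2132).
‖u_3‖ = 3.5496, so q_3 = (0.5481, 0.4918, -0.6739, -0.0601).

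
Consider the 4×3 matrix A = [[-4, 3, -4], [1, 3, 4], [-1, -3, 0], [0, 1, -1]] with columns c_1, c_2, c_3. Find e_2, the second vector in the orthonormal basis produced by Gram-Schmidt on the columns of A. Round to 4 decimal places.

e_2 = (0.3269, 0.6537, -0.6537, 0.1961)

e_1 = c_1/‖c_1‖ = (-4, 1, -1, 0)/4.2426 = (-0.9428, 0.2357, -0.2357, 0.0000).
r_{12} = e_1·c_2 = -1.4142.
u_2 = c_2 + 1.4142·e_1 = (1.6667, 3.3333, -3.3333, 1.0000).
‖u_2‖ = 5.0990, so e_2 = (0.3269, 0.6537, -0.6537, 0.1961).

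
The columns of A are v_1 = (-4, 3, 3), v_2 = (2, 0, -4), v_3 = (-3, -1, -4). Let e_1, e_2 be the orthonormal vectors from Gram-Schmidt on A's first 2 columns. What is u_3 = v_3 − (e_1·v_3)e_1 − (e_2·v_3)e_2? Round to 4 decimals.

v_1 = (-4, 3, 3); ‖v_1‖ = 5.8310, so e_1 = (-0.6860, 0.5145, 0.5145).
e_1·v_2 = (-0.6860)·2 + 0.5145·0 + 0.5145·(-4) = -3.4300.
u_2 = v_2 + 3.4300·e_1 = (-0.3529, 1.7647, -2.2353).
‖u_2‖ = 2.8697, so e_2 = (-0.1230, 0.6149, -0.7789).
e_1·v_3 = (-0.6860)·(-3) + 0.5145·(-1) + 0.5145·(-4) = -0.5145; e_2·v_3 = (-0.1230)·(-3) + 0.6149·(-1) + (-0.7789)·(-4) = 2.8697.
u_3 = v_3 + 0.5145·e_1 − 2.8697·e_2 = (-3.0000, -2.5000, -1.5000).

u_3 = (-3.0000, -2.5000, -1.5000)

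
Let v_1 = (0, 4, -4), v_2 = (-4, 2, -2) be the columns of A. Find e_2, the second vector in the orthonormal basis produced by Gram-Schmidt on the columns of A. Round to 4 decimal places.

e_2 = (-1.0000, 0.0000, 0.0000)

v_1 = (0, 4, -4); ‖v_1‖ = 5.6569, so e_1 = (0.0000, 0.7071, -0.7071).
e_1·v_2 = 0.0000·(-4) + 0.7071·2 + (-0.7071)·(-2) = 2.8284.
u_2 = v_2 − 2.8284·e_1 = (-4.0000, 0.0000, 0.0000).
‖u_2‖ = 4.0000, so e_2 = (-1.0000, 0.0000, 0.0000).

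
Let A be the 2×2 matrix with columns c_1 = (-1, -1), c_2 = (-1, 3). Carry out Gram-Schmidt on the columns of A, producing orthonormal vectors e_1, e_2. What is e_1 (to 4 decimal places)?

e_1 = (-0.7071, -0.7071)

c_1 = (-1, -1); ‖c_1‖ = 1.4142, so e_1 = (-0.7071, -0.7071).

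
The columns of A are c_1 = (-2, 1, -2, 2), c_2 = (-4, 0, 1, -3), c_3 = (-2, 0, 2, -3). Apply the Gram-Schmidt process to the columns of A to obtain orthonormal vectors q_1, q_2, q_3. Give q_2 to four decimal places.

q_1 = c_1/‖c_1‖ = (-2, 1, -2, 2)/3.6056 = (-0.5547, 0.2774, -0.5547, 0.5547).
r_{12} = q_1·c_2 = 0.0000.
u_2 = c_2 + 0.0000·q_1 = (-4.0000, 0.0000, 1.0000, -3.0000).
‖u_2‖ = 5.0990, so q_2 = (-0.7845, 0.0000, 0.1961, -0.5883).

q_2 = (-0.7845, 0.0000, 0.1961, -0.5883)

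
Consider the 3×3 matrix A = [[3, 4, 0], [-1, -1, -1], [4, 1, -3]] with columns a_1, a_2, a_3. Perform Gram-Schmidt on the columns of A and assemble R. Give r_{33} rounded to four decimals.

e_1 = a_1/‖a_1‖ = (3, -1, 4)/5.0990 = (0.5883, -0.1961, 0.7845).
r_{12} = e_1·a_2 = 3.3340.
u_2 = a_2 − 3.3340·e_1 = (2.0385, -0.3462, -1.6154).
‖u_2‖ = 2.6239, so e_2 = (0.7769, -0.1319, -0.6157).
r_{13} = e_1·a_3 = -2.1573; r_{23} = e_2·a_3 = 1.9789.
u_3 = a_3 + 2.1573·e_1 − 1.9789·e_2 = (-0.2682, -1.1620, -0.0894).
r_{33} = ‖u_3‖ = 1.1959.

r_{33} = 1.1959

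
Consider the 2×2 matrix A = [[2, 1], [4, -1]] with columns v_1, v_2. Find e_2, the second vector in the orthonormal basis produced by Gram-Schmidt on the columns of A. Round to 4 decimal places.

e_2 = (0.8944, -0.4472)

e_1 = v_1/‖v_1‖ = (2, 4)/4.4721 = (0.4472, 0.8944).
r_{12} = e_1·v_2 = -0.4472.
u_2 = v_2 + 0.4472·e_1 = (1.2000, -0.6000).
‖u_2‖ = 1.3416, so e_2 = (0.8944, -0.4472).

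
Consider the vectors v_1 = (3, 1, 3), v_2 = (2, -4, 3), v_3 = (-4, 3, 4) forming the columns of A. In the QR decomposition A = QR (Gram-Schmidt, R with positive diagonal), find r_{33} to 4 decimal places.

r_{33} = 6.0280

v_1 = (3, 1, 3); ‖v_1‖ = 4.3589, so q_1 = (0.6882, 0.2294, 0.6882).
q_1·v_2 = 0.6882·2 + 0.2294·(-4) + 0.6882·3 = 2.5236.
u_2 = v_2 − 2.5236·q_1 = (0.2632, -4.5789, 1.2632).
‖u_2‖ = 4.7573, so q_2 = (0.0553, -0.9625, 0.2655).
q_1·v_3 = 0.6882·(-4) + 0.2294·3 + 0.6882·4 = 0.6882; q_2·v_3 = 0.0553·(-4) + (-0.9625)·3 + 0.2655·4 = -2.0467.
u_3 = v_3 − 0.6882·q_1 + 2.0467·q_2 = (-4.3605, 0.8721, 4.0698).
r_{33} = ‖u_3‖ = 6.0280.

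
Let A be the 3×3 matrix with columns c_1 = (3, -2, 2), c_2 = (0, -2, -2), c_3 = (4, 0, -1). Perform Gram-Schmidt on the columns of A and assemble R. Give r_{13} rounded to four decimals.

q_1 = c_1/‖c_1‖ = (3, -2, 2)/4.1231 = (0.7276, -0.4851, 0.4851).
r_{13} = q_1·c_3 = 2.4254.

r_{13} = 2.4254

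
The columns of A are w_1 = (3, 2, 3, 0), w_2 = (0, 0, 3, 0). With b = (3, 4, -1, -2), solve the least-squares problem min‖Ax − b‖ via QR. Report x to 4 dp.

w_1 = (3, 2, 3, 0); ‖w_1‖ = 4.6904, so e_1 = (0.6396, 0.4264, 0.6396, 0.0000).
e_1·w_2 = 0.6396·0 + 0.4264·0 + 0.6396·3 + 0.0000·0 = 1.9188.
u_2 = w_2 − 1.9188·e_1 = (-1.2273, -0.8182, 1.7727, 0.0000).
‖u_2‖ = 2.3061, so e_2 = (-0.5322, -0.3548, 0.7687, 0.0000).
Qᵀb = (2.9848, -3.7844).
Back-substitute: x_2 = -3.7844/2.3061 = -1.6410.
x_1 = (2.9848 − 1.9188·(-1.6410))/4.6904 = 1.3077.

x = (1.3077, -1.6410)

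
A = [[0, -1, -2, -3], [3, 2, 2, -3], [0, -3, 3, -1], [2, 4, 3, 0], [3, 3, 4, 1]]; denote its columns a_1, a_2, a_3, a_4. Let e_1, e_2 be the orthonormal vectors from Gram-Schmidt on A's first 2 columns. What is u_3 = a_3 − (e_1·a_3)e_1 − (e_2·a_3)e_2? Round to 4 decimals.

u_3 = (-2.2736, -1.5836, 2.1793, 1.3404, 0.6900)

a_1 = (0, 3, 0, 2, 3); ‖a_1‖ = 4.6904, so e_1 = (0.0000, 0.6396, 0.0000, 0.4264, 0.6396).
e_1·a_2 = 0.0000·(-1) + 0.6396·2 + 0.0000·(-3) + 0.4264·4 + 0.6396·3 = 4.9036.
u_2 = a_2 − 4.9036·e_1 = (-1.0000, -1.1364, -3.0000, 1.9091, -0.1364).
‖u_2‖ = 3.8671, so e_2 = (-0.2586, -0.2939, -0.7758, 0.4937, -0.0353).
e_1·a_3 = 0.0000·(-2) + 0.6396·2 + 0.0000·3 + 0.4264·3 + 0.6396·4 = 5.1168; e_2·a_3 = (-0.2586)·(-2) + (-0.2939)·2 + (-0.7758)·3 + 0.4937·3 + (-0.0353)·4 = -1.0579.
u_3 = a_3 − 5.1168·e_1 + 1.0579·e_2 = (-2.2736, -1.5836, 2.1793, 1.3404, 0.6900).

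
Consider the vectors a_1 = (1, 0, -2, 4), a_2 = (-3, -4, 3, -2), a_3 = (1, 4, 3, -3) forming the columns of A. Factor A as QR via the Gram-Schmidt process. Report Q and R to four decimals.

Q = [[0.2182, -0.4449, 0.0713], [0.0000, -0.8125, 0.3727], [-0.4364, 0.2805, 0.8345], [0.8729, 0.2515, 0.3994]], R = [[4.5826, -3.7097, -3.7097], [0.0000, 4.9232, -3.6078], [0.0000, 0.0000, 2.8674]]

e_1 = a_1/‖a_1‖ = (1, 0, -2, 4)/4.5826 = (0.2182, 0.0000, -0.4364, 0.8729).
r_{12} = e_1·a_2 = -3.7097.
u_2 = a_2 + 3.7097·e_1 = (-2.1905, -4.0000, 1.3810, 1.2381).
‖u_2‖ = 4.9232, so e_2 = (-0.4449, -0.8125, 0.2805, 0.2515).
r_{13} = e_1·a_3 = -3.7097; r_{23} = e_2·a_3 = -3.6078.
u_3 = a_3 + 3.7097·e_1 + 3.6078·e_2 = (0.2043, 1.0688, 2.3929, 1.1454).
‖u_3‖ = 2.8674, so e_3 = (0.0713, 0.3727, 0.8345, 0.3994).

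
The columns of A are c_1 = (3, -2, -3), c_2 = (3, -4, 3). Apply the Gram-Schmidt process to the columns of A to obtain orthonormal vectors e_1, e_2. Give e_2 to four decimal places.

e_2 = (0.3424, -0.5869, 0.7337)

e_1 = c_1/‖c_1‖ = (3, -2, -3)/4.6904 = (0.6396, -0.4264, -0.6396).
r_{12} = e_1·c_2 = 1.7056.
u_2 = c_2 − 1.7056·e_1 = (1.9091, -3.2727, 4.0909).
‖u_2‖ = 5.5759, so e_2 = (0.3424, -0.5869, 0.7337).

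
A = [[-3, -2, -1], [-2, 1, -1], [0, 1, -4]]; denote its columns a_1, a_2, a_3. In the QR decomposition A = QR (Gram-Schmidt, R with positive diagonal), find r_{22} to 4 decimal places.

r_{22} = 2.1839

a_1 = (-3, -2, 0); ‖a_1‖ = 3.6056, so q_1 = (-0.8321, -0.5547, 0.0000).
q_1·a_2 = (-0.8321)·(-2) + (-0.5547)·1 + 0.0000·1 = 1.1094.
u_2 = a_2 − 1.1094·q_1 = (-1.0769, 1.6154, 1.0000).
r_{22} = ‖u_2‖ = 2.1839.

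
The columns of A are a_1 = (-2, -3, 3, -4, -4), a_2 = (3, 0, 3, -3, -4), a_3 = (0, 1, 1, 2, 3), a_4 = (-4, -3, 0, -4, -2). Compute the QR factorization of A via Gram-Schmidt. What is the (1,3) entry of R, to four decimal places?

r_{13} = -2.7217

a_1 = (-2, -3, 3, -4, -4); ‖a_1‖ = 7.3485, so e_1 = (-0.2722, -0.4082, 0.4082, -0.5443, -0.5443).
r_{13} = e_1·a_3 = -2.7217.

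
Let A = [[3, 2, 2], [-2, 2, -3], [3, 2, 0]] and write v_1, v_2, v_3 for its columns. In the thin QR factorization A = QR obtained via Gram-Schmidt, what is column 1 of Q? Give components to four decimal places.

e_1 = (0.6396, -0.4264, 0.6396)

e_1 = v_1/‖v_1‖ = (3, -2, 3)/4.6904 = (0.6396, -0.4264, 0.6396).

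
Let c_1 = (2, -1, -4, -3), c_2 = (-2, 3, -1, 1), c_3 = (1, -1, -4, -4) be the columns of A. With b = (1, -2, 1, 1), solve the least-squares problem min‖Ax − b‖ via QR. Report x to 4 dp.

c_1 = (2, -1, -4, -3); ‖c_1‖ = 5.4772, so q_1 = (0.3651, -0.1826, -0.7303, -0.5477).
q_1·c_2 = 0.3651·(-2) + (-0.1826)·3 + (-0.7303)·(-1) + (-0.5477)·1 = -1.0954.
u_2 = c_2 + 1.0954·q_1 = (-1.6000, 2.8000, -1.8000, 0.4000).
‖u_2‖ = 3.7148, so q_2 = (-0.4307, 0.7537, -0.4845, 0.1077).
q_1·c_3 = 0.3651·1 + (-0.1826)·(-1) + (-0.7303)·(-4) + (-0.5477)·(-4) = 5.6598; q_2·c_3 = (-0.4307)·1 + 0.7537·(-1) + (-0.4845)·(-4) + 0.1077·(-4) = 0.3230.
u_3 = c_3 − 5.6598·q_1 − 0.3230·q_2 = (-0.9275, -0.2101, 0.2899, -0.9348).
‖u_3‖ = 1.3647, so q_3 = (-0.6797, -0.1540, 0.2124, -0.6850).
Qᵀb = (-0.5477, -2.3150, -0.8443).
Back-substitute: x_3 = -0.8443/1.3647 = -0.6187.
x_2 = (-2.3150 − 0.3230·(-0.6187))/3.7148 = -0.5694.
x_1 = (-0.5477 + 1.0954·(-0.5694) − 5.6598·(-0.6187))/5.4772 = 0.4254.

x = (0.4254, -0.5694, -0.6187)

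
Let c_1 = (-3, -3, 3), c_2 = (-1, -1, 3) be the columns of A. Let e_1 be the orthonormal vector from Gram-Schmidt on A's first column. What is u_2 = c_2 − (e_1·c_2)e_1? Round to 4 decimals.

c_1 = (-3, -3, 3); ‖c_1‖ = 5.1962, so e_1 = (-0.5774, -0.5774, 0.5774).
e_1·c_2 = (-0.5774)·(-1) + (-0.5774)·(-1) + 0.5774·3 = 2.8868.
u_2 = c_2 − 2.8868·e_1 = (0.6667, 0.6667, 1.3333).

u_2 = (0.6667, 0.6667, 1.3333)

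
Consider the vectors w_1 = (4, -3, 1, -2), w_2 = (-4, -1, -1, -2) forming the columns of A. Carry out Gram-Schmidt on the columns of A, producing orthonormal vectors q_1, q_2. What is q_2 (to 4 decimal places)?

w_1 = (4, -3, 1, -2); ‖w_1‖ = 5.4772, so q_1 = (0.7303, -0.5477, 0.1826, -0.3651).
q_1·w_2 = 0.7303·(-4) + (-0.5477)·(-1) + 0.1826·(-1) + (-0.3651)·(-2) = -1.8257.
u_2 = w_2 + 1.8257·q_1 = (-2.6667, -2.0000, -0.6667, -2.6667).
‖u_2‖ = 4.3205, so q_2 = (-0.6172, -0.4629, -0.1543, -0.6172).

q_2 = (-0.6172, -0.4629, -0.1543, -0.6172)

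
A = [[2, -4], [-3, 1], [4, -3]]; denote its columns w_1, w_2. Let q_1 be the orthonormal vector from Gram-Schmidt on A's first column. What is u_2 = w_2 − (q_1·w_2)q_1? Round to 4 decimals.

w_1 = (2, -3, 4); ‖w_1‖ = 5.3852, so q_1 = (0.3714, -0.5571, 0.7428).
q_1·w_2 = 0.3714·(-4) + (-0.5571)·1 + 0.7428·(-3) = -4.2710.
u_2 = w_2 + 4.2710·q_1 = (-2.4138, -1.3793, 0.1724).

u_2 = (-2.4138, -1.3793, 0.1724)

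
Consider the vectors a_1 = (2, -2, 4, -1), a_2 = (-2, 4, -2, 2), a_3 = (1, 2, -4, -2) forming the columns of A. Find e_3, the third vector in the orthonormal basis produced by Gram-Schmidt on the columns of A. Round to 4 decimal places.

e_3 = (0.6048, 0.4963, -0.2016, -0.5893)

a_1 = (2, -2, 4, -1); ‖a_1‖ = 5.0000, so e_1 = (0.4000, -0.4000, 0.8000, -0.2000).
e_1·a_2 = 0.4000·(-2) + (-0.4000)·4 + 0.8000·(-2) + (-0.2000)·2 = -4.4000.
u_2 = a_2 + 4.4000·e_1 = (-0.2400, 2.2400, 1.5200, 1.1200).
‖u_2‖ = 2.9394, so e_2 = (-0.0816, 0.7621, 0.5171, 0.3810).
e_1·a_3 = 0.4000·1 + (-0.4000)·2 + 0.8000·(-4) + (-0.2000)·(-2) = -3.2000; e_2·a_3 = (-0.0816)·1 + 0.7621·2 + 0.5171·(-4) + 0.3810·(-2) = -1.3880.
u_3 = a_3 + 3.2000·e_1 + 1.3880·e_2 = (2.1667, 1.7778, -0.7222, -2.1111).
‖u_3‖ = 3.5824, so e_3 = (0.6048, 0.4963, -0.2016, -0.5893).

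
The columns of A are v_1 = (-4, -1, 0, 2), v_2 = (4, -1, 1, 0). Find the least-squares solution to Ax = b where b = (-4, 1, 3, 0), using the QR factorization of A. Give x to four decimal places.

x = (0.3922, -0.4510)

v_1 = (-4, -1, 0, 2); ‖v_1‖ = 4.5826, so e_1 = (-0.8729, -0.2182, 0.0000, 0.4364).
e_1·v_2 = (-0.8729)·4 + (-0.2182)·(-1) + 0.0000·1 + 0.4364·0 = -3.2733.
u_2 = v_2 + 3.2733·e_1 = (1.1429, -1.7143, 1.0000, 1.4286).
‖u_2‖ = 2.6992, so e_2 = (0.4234, -0.6351, 0.3705, 0.5293).
Qᵀb = (3.2733, -1.2173).
Back-substitute: x_2 = -1.2173/2.6992 = -0.4510.
x_1 = (3.2733 + 3.2733·(-0.4510))/4.5826 = 0.3922.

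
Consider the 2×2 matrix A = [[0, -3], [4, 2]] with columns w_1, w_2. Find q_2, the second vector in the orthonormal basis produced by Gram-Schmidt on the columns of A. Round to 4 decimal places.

q_2 = (-1.0000, 0.0000)

w_1 = (0, 4); ‖w_1‖ = 4.0000, so q_1 = (0.0000, 1.0000).
q_1·w_2 = 0.0000·(-3) + 1.0000·2 = 2.0000.
u_2 = w_2 − 2.0000·q_1 = (-3.0000, 0.0000).
‖u_2‖ = 3.0000, so q_2 = (-1.0000, 0.0000).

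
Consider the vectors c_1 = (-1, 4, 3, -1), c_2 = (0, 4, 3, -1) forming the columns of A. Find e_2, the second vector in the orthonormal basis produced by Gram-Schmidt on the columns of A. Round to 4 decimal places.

e_2 = (0.9813, 0.1510, 0.1132, -0.0377)

c_1 = (-1, 4, 3, -1); ‖c_1‖ = 5.1962, so e_1 = (-0.1925, 0.7698, 0.5774, -0.1925).
e_1·c_2 = (-0.1925)·0 + 0.7698·4 + 0.5774·3 + (-0.1925)·(-1) = 5.0037.
u_2 = c_2 − 5.0037·e_1 = (0.9630, 0.1481, 0.1111, -0.0370).
‖u_2‖ = 0.9813, so e_2 = (0.9813, 0.1510, 0.1132, -0.0377).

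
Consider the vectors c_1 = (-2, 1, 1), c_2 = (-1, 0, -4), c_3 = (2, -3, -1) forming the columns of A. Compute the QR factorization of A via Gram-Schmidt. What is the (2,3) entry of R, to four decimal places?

c_1 = (-2, 1, 1); ‖c_1‖ = 2.4495, so q_1 = (-0.8165, 0.4082, 0.4082).
q_1·c_2 = (-0.8165)·(-1) + 0.4082·0 + 0.4082·(-4) = -0.8165.
u_2 = c_2 + 0.8165·q_1 = (-1.6667, 0.3333, -3.6667).
‖u_2‖ = 4.0415, so q_2 = (-0.4124, 0.0825, -0.9073).
r_{23} = q_2·c_3 = -0.1650.

r_{23} = -0.1650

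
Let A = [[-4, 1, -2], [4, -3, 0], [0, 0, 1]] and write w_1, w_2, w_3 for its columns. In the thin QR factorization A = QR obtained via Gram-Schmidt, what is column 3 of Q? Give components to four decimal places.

w_1 = (-4, 4, 0); ‖w_1‖ = 5.6569, so e_1 = (-0.7071, 0.7071, 0.0000).
e_1·w_2 = (-0.7071)·1 + 0.7071·(-3) + 0.0000·0 = -2.8284.
u_2 = w_2 + 2.8284·e_1 = (-1.0000, -1.0000, 0.0000).
‖u_2‖ = 1.4142, so e_2 = (-0.7071, -0.7071, 0.0000).
e_1·w_3 = (-0.7071)·(-2) + 0.7071·0 + 0.0000·1 = 1.4142; e_2·w_3 = (-0.7071)·(-2) + (-0.7071)·0 + 0.0000·1 = 1.4142.
u_3 = w_3 − 1.4142·e_1 − 1.4142·e_2 = (0.0000, 0.0000, 1.0000).
‖u_3‖ = 1.0000, so e_3 = (0.0000, 0.0000, 1.0000).

e_3 = (0.0000, 0.0000, 1.0000)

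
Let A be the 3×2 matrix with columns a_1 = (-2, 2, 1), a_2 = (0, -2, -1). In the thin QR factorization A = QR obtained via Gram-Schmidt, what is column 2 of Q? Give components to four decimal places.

a_1 = (-2, 2, 1); ‖a_1‖ = 3.0000, so e_1 = (-0.6667, 0.6667, 0.3333).
e_1·a_2 = (-0.6667)·0 + 0.6667·(-2) + 0.3333·(-1) = -1.6667.
u_2 = a_2 + 1.6667·e_1 = (-1.1111, -0.8889, -0.4444).
‖u_2‖ = 1.4907, so e_2 = (-0.7454, -0.5963, -0.2981).

e_2 = (-0.7454, -0.5963, -0.2981)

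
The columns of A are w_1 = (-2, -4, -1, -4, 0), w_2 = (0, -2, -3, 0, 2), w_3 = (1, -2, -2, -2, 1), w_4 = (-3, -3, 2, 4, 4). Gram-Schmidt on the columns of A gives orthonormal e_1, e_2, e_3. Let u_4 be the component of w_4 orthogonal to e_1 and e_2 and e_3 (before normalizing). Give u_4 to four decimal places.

e_1 = w_1/‖w_1‖ = (-2, -4, -1, -4, 0)/6.0828 = (-0.3288, -0.6576, -0.1644, -0.6576, 0.0000).
r_{12} = e_1·w_2 = 1.8084.
u_2 = w_2 − 1.8084·e_1 = (0.5946, -0.8108, -2.7027, 1.1892, 2.0000).
‖u_2‖ = 3.7054, so e_2 = (0.1605, -0.2188, -0.7294, 0.3209, 0.5398).
r_{13} = e_1·w_3 = 2.6304; r_{23} = e_2·w_3 = 1.9548.
u_3 = w_3 − 2.6304·e_1 − 1.9548·e_2 = (1.5512, 0.1575, -0.1417, -0.8976, -0.0551).
‖u_3‖ = 1.8055, so e_3 = (0.8591, 0.0872, -0.0785, -0.4972, -0.0305).
r_{14} = e_1·w_4 = 0.0000; r_{24} = e_2·w_4 = 2.1590; r_{34} = e_3·w_4 = -5.1069.
u_4 = w_4 + 0.0000·e_1 − 2.1590·e_2 + 5.1069·e_3 = (1.0411, -2.0821, 3.1739, 0.7681, 2.6787).

u_4 = (1.0411, -2.0821, 3.1739, 0.7681, 2.6787)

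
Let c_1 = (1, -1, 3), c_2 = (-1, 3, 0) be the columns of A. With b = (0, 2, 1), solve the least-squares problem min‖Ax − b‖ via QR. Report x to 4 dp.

x = (0.3617, 0.7447)

q_1 = c_1/‖c_1‖ = (1, -1, 3)/3.3166 = (0.3015, -0.3015, 0.9045).
r_{12} = q_1·c_2 = -1.2060.
u_2 = c_2 + 1.2060·q_1 = (-0.6364, 2.6364, 1.0909).
‖u_2‖ = 2.9233, so q_2 = (-0.2177, 0.9019, 0.3732).
Qᵀb = (0.3015, 2.1769).
Back-substitute: x_2 = 2.1769/2.9233 = 0.7447.
x_1 = (0.3015 + 1.2060·0.7447)/3.3166 = 0.3617.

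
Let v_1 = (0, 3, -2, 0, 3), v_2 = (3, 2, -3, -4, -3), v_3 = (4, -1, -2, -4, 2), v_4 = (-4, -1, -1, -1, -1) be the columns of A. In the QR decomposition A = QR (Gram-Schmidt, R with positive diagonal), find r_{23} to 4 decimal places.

v_1 = (0, 3, -2, 0, 3); ‖v_1‖ = 4.6904, so e_1 = (0.0000, 0.6396, -0.4264, 0.0000, 0.6396).
e_1·v_2 = 0.0000·3 + 0.6396·2 + (-0.4264)·(-3) + 0.0000·(-4) + 0.6396·(-3) = 0.6396.
u_2 = v_2 − 0.6396·e_1 = (3.0000, 1.5909, -2.7273, -4.0000, -3.4091).
‖u_2‖ = 6.8258, so e_2 = (0.4395, 0.2331, -0.3996, -0.5860, -0.4994).
r_{23} = e_2·v_3 = 3.6693.

r_{23} = 3.6693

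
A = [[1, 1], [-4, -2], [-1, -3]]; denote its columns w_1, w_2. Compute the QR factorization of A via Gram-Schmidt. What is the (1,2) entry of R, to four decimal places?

r_{12} = 2.8284

w_1 = (1, -4, -1); ‖w_1‖ = 4.2426, so q_1 = (0.2357, -0.9428, -0.2357).
r_{12} = q_1·w_2 = 2.8284.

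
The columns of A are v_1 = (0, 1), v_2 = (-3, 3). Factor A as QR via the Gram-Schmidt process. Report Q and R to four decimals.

e_1 = v_1/‖v_1‖ = (0, 1)/1.0000 = (0.0000, 1.0000).
r_{12} = e_1·v_2 = 3.0000.
u_2 = v_2 − 3.0000·e_1 = (-3.0000, 0.0000).
‖u_2‖ = 3.0000, so e_2 = (-1.0000, 0.0000).

Q = [[0.0000, -1.0000], [1.0000, 0.0000]], R = [[1.0000, 3.0000], [0.0000, 3.0000]]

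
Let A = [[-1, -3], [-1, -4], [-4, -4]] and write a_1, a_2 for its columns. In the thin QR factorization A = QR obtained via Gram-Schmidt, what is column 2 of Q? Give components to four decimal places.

e_2 = (-0.5054, -0.7989, 0.3261)

e_1 = a_1/‖a_1‖ = (-1, -1, -4)/4.2426 = (-0.2357, -0.2357, -0.9428).
r_{12} = e_1·a_2 = 5.4212.
u_2 = a_2 − 5.4212·e_1 = (-1.7222, -2.7222, 1.1111).
‖u_2‖ = 3.4075, so e_2 = (-0.5054, -0.7989, 0.3261).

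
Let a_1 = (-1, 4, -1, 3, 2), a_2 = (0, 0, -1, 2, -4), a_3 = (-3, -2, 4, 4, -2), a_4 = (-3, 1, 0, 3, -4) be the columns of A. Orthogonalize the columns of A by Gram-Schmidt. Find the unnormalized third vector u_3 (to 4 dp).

q_1 = a_1/‖a_1‖ = (-1, 4, -1, 3, 2)/5.5678 = (-0.1796, 0.7184, -0.1796, 0.5388, 0.3592).
r_{12} = q_1·a_2 = -0.1796.
u_2 = a_2 + 0.1796·q_1 = (-0.0323, 0.1290, -1.0323, 2.0968, -3.9355).
‖u_2‖ = 4.5791, so q_2 = (-0.0070, 0.0282, -0.2254, 0.4579, -0.8595).
r_{13} = q_1·a_3 = -0.1796; r_{23} = q_2·a_3 = 2.6136.
u_3 = a_3 + 0.1796·q_1 − 2.6136·q_2 = (-3.0138, -1.9446, 4.5569, 2.9000, 0.3108).

u_3 = (-3.0138, -1.9446, 4.5569, 2.9000, 0.3108)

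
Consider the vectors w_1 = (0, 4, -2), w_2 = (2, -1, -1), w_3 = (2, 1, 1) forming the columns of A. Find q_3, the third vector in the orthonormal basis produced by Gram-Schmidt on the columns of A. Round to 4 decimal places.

w_1 = (0, 4, -2); ‖w_1‖ = 4.4721, so q_1 = (0.0000, 0.8944, -0.4472).
q_1·w_2 = 0.0000·2 + 0.8944·(-1) + (-0.4472)·(-1) = -0.4472.
u_2 = w_2 + 0.4472·q_1 = (2.0000, -0.6000, -1.2000).
‖u_2‖ = 2.4083, so q_2 = (0.8305, -0.2491, -0.4983).
q_1·w_3 = 0.0000·2 + 0.8944·1 + (-0.4472)·1 = 0.4472; q_2·w_3 = 0.8305·2 + (-0.2491)·1 + (-0.4983)·1 = 0.9135.
u_3 = w_3 − 0.4472·q_1 − 0.9135·q_2 = (1.2414, 0.8276, 1.6552).
‖u_3‖ = 2.2283, so q_3 = (0.5571, 0.3714, 0.7428).

q_3 = (0.5571, 0.3714, 0.7428)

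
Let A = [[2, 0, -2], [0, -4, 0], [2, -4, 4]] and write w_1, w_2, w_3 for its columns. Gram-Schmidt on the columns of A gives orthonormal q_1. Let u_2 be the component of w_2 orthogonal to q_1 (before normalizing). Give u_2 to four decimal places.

u_2 = (2.0000, -4.0000, -2.0000)

w_1 = (2, 0, 2); ‖w_1‖ = 2.8284, so q_1 = (0.7071, 0.0000, 0.7071).
q_1·w_2 = 0.7071·0 + 0.0000·(-4) + 0.7071·(-4) = -2.8284.
u_2 = w_2 + 2.8284·q_1 = (2.0000, -4.0000, -2.0000).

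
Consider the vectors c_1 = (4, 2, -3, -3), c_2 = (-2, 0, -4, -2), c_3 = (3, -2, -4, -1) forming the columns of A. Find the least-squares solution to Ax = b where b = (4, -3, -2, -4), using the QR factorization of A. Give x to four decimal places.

x = (0.2541, -0.2189, 0.8928)

c_1 = (4, 2, -3, -3); ‖c_1‖ = 6.1644, so q_1 = (0.6489, 0.3244, -0.4867, -0.4867).
q_1·c_2 = 0.6489·(-2) + 0.3244·0 + (-0.4867)·(-4) + (-0.4867)·(-2) = 1.6222.
u_2 = c_2 − 1.6222·q_1 = (-3.0526, -0.5263, -3.2105, -1.2105).
‖u_2‖ = 4.6226, so q_2 = (-0.6604, -0.1139, -0.6945, -0.2619).
q_1·c_3 = 0.6489·3 + 0.3244·(-2) + (-0.4867)·(-4) + (-0.4867)·(-1) = 3.7311; q_2·c_3 = (-0.6604)·3 + (-0.1139)·(-2) + (-0.6945)·(-4) + (-0.2619)·(-1) = 1.2866.
u_3 = c_3 − 3.7311·q_1 − 1.2866·q_2 = (1.4286, -3.0640, -1.2906, 1.1527).
‖u_3‖ = 3.7978, so q_3 = (0.3762, -0.8068, -0.3398, 0.3035).
Qᵀb = (4.5422, 0.1366, 3.3906).
Back-substitute: x_3 = 3.3906/3.7978 = 0.8928.
x_2 = (0.1366 − 1.2866·0.8928)/4.6226 = -0.2189.
x_1 = (4.5422 − 1.6222·(-0.2189) − 3.7311·0.8928)/6.1644 = 0.2541.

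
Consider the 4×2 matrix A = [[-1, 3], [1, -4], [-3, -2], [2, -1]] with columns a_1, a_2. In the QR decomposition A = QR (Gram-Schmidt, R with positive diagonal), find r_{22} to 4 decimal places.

r_{22} = 5.4222

a_1 = (-1, 1, -3, 2); ‖a_1‖ = 3.8730, so q_1 = (-0.2582, 0.2582, -0.7746, 0.5164).
q_1·a_2 = (-0.2582)·3 + 0.2582·(-4) + (-0.7746)·(-2) + 0.5164·(-1) = -0.7746.
u_2 = a_2 + 0.7746·q_1 = (2.8000, -3.8000, -2.6000, -0.6000).
r_{22} = ‖u_2‖ = 5.4222.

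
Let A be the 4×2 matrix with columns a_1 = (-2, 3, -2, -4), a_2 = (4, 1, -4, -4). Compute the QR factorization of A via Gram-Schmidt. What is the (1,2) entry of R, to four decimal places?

a_1 = (-2, 3, -2, -4); ‖a_1‖ = 5.7446, so q_1 = (-0.3482, 0.5222, -0.3482, -0.6963).
r_{12} = q_1·a_2 = 3.3075.

r_{12} = 3.3075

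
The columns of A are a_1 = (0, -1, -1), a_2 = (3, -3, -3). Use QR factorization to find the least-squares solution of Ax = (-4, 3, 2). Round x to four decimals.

q_1 = a_1/‖a_1‖ = (0, -1, -1)/1.4142 = (0.0000, -0.7071, -0.7071).
r_{12} = q_1·a_2 = 4.2426.
u_2 = a_2 − 4.2426·q_1 = (3.0000, 0.0000, 0.0000).
‖u_2‖ = 3.0000, so q_2 = (1.0000, 0.0000, 0.0000).
Qᵀb = (-3.5355, -4.0000).
Back-substitute: x_2 = -4.0000/3.0000 = -1.3333.
x_1 = (-3.5355 − 4.2426·(-1.3333))/1.4142 = 1.5000.

x = (1.5000, -1.3333)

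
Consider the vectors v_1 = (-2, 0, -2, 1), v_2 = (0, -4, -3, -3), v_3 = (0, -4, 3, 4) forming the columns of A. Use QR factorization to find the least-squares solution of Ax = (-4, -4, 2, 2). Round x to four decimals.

v_1 = (-2, 0, -2, 1); ‖v_1‖ = 3.0000, so q_1 = (-0.6667, 0.0000, -0.6667, 0.3333).
q_1·v_2 = (-0.6667)·0 + 0.0000·(-4) + (-0.6667)·(-3) + 0.3333·(-3) = 1.0000.
u_2 = v_2 − 1.0000·q_1 = (0.6667, -4.0000, -2.3333, -3.3333).
‖u_2‖ = 5.7446, so q_2 = (0.1161, -0.6963, -0.4062, -0.5803).
q_1·v_3 = (-0.6667)·0 + 0.0000·(-4) + (-0.6667)·3 + 0.3333·4 = -0.6667; q_2·v_3 = 0.1161·0 + (-0.6963)·(-4) + (-0.4062)·3 + (-0.5803)·4 = -0.7543.
u_3 = v_3 + 0.6667·q_1 + 0.7543·q_2 = (-0.3569, -4.5253, 2.2492, 3.7845).
‖u_3‖ = 6.3235, so q_3 = (-0.0564, -0.7156, 0.3557, 0.5985).
Qᵀb = (2.0000, 0.3482, 4.9966).
Back-substitute: x_3 = 4.9966/6.3235 = 0.7902.
x_2 = (0.3482 + 0.7543·0.7902)/5.7446 = 0.1644.
x_1 = (2.0000 − 1.0000·0.1644 + 0.6667·0.7902)/3.0000 = 0.7875.

x = (0.7875, 0.1644, 0.7902)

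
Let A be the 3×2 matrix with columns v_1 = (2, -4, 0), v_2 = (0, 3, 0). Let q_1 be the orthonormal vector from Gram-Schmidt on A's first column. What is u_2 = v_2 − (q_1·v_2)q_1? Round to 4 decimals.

u_2 = (1.2000, 0.6000, 0.0000)

v_1 = (2, -4, 0); ‖v_1‖ = 4.4721, so q_1 = (0.4472, -0.8944, 0.0000).
q_1·v_2 = 0.4472·0 + (-0.8944)·3 + 0.0000·0 = -2.6833.
u_2 = v_2 + 2.6833·q_1 = (1.2000, 0.6000, 0.0000).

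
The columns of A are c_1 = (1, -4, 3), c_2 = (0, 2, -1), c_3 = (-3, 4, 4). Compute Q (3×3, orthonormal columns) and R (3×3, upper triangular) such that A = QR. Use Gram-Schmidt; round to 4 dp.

Q = [[0.1961, 0.7191, -0.6667], [-0.7845, 0.5230, 0.3333], [0.5883, 0.4576, 0.6667]], R = [[5.0990, -2.1573, -1.3728], [0.0000, 0.5883, 1.7650], [0.0000, 0.0000, 6.0000]]

q_1 = c_1/‖c_1‖ = (1, -4, 3)/5.0990 = (0.1961, -0.7845, 0.5883).
r_{12} = q_1·c_2 = -2.1573.
u_2 = c_2 + 2.1573·q_1 = (0.4231, 0.3077, 0.2692).
‖u_2‖ = 0.5883, so q_2 = (0.7191, 0.5230, 0.4576).
r_{13} = q_1·c_3 = -1.3728; r_{23} = q_2·c_3 = 1.7650.
u_3 = c_3 + 1.3728·q_1 − 1.7650·q_2 = (-4.0000, 2.0000, 4.0000).
‖u_3‖ = 6.0000, so q_3 = (-0.6667, 0.3333, 0.6667).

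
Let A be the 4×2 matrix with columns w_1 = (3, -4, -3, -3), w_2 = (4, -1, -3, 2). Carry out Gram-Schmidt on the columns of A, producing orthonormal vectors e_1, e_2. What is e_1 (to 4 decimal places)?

w_1 = (3, -4, -3, -3); ‖w_1‖ = 6.5574, so e_1 = (0.4575, -0.6100, -0.4575, -0.4575).

e_1 = (0.4575, -0.6100, -0.4575, -0.4575)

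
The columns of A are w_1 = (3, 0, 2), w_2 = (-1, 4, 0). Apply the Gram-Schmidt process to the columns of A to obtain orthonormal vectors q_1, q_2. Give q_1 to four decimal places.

w_1 = (3, 0, 2); ‖w_1‖ = 3.6056, so q_1 = (0.8321, 0.0000, 0.5547).

q_1 = (0.8321, 0.0000, 0.5547)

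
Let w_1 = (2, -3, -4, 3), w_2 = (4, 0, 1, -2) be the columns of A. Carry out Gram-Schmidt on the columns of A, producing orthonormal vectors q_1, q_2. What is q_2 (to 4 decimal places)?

q_2 = (0.8981, -0.0345, 0.1727, -0.4030)

w_1 = (2, -3, -4, 3); ‖w_1‖ = 6.1644, so q_1 = (0.3244, -0.4867, -0.6489, 0.4867).
q_1·w_2 = 0.3244·4 + (-0.4867)·0 + (-0.6489)·1 + 0.4867·(-2) = -0.3244.
u_2 = w_2 + 0.3244·q_1 = (4.1053, -0.1579, 0.7895, -1.8421).
‖u_2‖ = 4.5711, so q_2 = (0.8981, -0.0345, 0.1727, -0.4030).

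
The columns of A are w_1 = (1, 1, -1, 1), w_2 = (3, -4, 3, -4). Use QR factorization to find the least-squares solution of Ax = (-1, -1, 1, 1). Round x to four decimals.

x = (-0.7353, -0.1176)

q_1 = w_1/‖w_1‖ = (1, 1, -1, 1)/2.0000 = (0.5000, 0.5000, -0.5000, 0.5000).
r_{12} = q_1·w_2 = -4.0000.
u_2 = w_2 + 4.0000·q_1 = (5.0000, -2.0000, 1.0000, -2.0000).
‖u_2‖ = 5.8310, so q_2 = (0.8575, -0.3430, 0.1715, -0.3430).
Qᵀb = (-1.0000, -0.6860).
Back-substitute: x_2 = -0.6860/5.8310 = -0.1176.
x_1 = (-1.0000 + 4.0000·(-0.1176))/2.0000 = -0.7353.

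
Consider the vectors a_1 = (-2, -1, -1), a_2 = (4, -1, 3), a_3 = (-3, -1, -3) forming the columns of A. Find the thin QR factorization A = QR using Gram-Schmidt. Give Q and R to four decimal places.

q_1 = a_1/‖a_1‖ = (-2, -1, -1)/2.4495 = (-0.8165, -0.4082, -0.4082).
r_{12} = q_1·a_2 = -4.0825.
u_2 = a_2 + 4.0825·q_1 = (0.6667, -2.6667, 1.3333).
‖u_2‖ = 3.0551, so q_2 = (0.2182, -0.8729, 0.4364).
r_{13} = q_1·a_3 = 4.0825; r_{23} = q_2·a_3 = -1.0911.
u_3 = a_3 − 4.0825·q_1 + 1.0911·q_2 = (0.5714, -0.2857, -0.8571).
‖u_3‖ = 1.0690, so q_3 = (0.5345, -0.2673, -0.8018).

Q = [[-0.8165, 0.2182, 0.5345], [-0.4082, -0.8729, -0.2673], [-0.4082, 0.4364, -0.8018]], R = [[2.4495, -4.0825, 4.0825], [0.0000, 3.0551, -1.0911], [0.0000, 0.0000, 1.0690]]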